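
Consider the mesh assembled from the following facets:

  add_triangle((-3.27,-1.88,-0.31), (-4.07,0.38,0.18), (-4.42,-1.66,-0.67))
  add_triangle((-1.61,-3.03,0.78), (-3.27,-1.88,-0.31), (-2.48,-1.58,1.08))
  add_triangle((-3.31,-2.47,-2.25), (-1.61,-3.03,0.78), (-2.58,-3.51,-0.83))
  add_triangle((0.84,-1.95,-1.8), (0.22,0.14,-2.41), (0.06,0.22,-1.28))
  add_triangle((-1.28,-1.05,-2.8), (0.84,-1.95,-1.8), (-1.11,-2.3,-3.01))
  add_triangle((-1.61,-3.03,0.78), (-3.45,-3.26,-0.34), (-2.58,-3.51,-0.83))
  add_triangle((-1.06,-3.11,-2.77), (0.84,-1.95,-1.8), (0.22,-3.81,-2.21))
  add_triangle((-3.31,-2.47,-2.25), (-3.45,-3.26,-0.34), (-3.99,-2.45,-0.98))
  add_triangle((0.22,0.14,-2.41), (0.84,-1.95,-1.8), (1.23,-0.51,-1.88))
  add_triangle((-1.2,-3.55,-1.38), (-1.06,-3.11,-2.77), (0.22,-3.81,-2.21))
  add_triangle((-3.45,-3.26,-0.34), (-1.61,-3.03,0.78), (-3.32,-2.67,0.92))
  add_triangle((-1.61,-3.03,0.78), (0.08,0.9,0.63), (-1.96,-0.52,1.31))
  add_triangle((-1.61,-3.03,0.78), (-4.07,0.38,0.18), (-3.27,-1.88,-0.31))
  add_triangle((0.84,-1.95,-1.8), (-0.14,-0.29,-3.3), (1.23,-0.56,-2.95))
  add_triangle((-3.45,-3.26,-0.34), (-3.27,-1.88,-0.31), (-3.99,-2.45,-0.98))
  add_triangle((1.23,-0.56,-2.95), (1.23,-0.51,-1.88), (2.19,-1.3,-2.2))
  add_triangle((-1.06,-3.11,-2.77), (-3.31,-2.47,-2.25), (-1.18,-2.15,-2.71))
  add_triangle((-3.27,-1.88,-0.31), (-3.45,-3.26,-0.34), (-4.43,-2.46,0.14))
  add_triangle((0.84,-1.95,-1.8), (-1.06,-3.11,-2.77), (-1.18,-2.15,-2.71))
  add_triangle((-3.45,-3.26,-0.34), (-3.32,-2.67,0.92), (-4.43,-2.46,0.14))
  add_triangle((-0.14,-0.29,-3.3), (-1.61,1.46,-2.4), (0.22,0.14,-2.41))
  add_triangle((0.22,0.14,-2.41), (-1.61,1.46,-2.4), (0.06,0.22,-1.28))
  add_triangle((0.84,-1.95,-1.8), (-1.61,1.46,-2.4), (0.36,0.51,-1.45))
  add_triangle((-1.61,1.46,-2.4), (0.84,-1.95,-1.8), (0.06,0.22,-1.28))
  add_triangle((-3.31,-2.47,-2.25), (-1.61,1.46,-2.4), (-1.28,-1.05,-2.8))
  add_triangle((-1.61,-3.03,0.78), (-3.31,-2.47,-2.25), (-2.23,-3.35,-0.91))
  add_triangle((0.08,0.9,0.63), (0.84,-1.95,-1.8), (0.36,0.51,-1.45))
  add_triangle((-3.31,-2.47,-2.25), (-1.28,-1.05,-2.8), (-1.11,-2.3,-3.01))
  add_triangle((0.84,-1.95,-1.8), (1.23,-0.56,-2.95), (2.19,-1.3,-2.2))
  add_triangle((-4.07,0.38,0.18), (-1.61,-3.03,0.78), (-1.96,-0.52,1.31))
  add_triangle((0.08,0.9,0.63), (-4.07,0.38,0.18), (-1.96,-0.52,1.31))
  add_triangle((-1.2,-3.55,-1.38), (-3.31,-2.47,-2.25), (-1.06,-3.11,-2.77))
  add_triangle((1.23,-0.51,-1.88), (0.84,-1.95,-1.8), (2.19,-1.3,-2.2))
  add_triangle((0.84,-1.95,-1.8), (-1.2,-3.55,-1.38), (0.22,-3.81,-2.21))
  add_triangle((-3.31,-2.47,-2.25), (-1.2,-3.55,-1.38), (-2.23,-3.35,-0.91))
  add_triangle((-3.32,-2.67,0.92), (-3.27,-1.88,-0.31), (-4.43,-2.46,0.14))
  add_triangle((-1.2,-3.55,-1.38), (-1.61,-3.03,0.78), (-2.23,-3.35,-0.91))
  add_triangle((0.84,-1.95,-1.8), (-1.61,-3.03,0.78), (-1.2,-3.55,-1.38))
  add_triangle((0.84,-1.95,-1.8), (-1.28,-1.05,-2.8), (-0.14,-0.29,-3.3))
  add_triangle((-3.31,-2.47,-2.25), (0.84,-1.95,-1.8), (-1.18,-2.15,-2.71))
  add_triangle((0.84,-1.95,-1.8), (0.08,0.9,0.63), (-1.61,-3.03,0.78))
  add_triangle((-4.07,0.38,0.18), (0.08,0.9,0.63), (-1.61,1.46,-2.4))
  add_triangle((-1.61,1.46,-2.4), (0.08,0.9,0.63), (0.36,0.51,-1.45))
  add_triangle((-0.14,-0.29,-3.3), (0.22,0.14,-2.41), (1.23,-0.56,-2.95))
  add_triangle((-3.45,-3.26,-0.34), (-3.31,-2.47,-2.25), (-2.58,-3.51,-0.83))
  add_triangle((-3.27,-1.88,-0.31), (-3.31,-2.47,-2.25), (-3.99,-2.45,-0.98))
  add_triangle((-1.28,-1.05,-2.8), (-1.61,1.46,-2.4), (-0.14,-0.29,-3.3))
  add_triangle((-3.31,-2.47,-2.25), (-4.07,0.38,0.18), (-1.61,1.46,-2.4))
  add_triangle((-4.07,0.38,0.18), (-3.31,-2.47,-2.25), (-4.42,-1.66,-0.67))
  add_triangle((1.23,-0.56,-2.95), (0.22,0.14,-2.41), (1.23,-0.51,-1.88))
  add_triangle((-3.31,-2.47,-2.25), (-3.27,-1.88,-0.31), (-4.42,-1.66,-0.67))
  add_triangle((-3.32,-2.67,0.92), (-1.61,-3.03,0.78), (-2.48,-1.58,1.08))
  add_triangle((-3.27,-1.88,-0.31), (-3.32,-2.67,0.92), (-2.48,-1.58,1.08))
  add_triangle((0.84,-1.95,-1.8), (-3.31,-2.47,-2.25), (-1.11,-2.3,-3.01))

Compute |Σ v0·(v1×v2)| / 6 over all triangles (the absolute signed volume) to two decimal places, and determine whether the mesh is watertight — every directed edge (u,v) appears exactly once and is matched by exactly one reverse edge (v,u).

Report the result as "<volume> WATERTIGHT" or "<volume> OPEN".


Per-triangle v0·(v1×v2)/6:
  t1: +0.6438
  t2: -1.4299
  t3: -0.7068
  t4: -0.0074
  t5: +0.7506
  t6: +1.0781
  t7: +0.9727
  t8: +1.2385
  t9: -0.7054
  t10: +1.3965
  t11: +1.3341
  t12: +0.4961
  t13: +2.0315
  t14: +1.1839
  t15: +0.4175
  t16: +0.0977
  t17: +1.0055
  t18: +0.3890
  t19: +0.6347
  t20: +1.0829
  t21: +0.5879
  t22: +0.0768
  t23: +1.3185
  t24: -0.6614
  t25: +2.9018
  t26: +1.1322
  t27: +0.2541
  t28: +1.4489
  t29: +0.9676
  t30: +2.3011
  t31: +1.0551
  t32: +2.2794
  t33: -0.4182
  t34: -0.2831
  t35: +1.4121
  t36: -0.2908
  t37: +1.1355
  t38: +1.3755
  t39: +1.5496
  t40: -1.0517
  t41: +0.3535
  t42: +2.0840
  t43: +0.6331
  t44: +0.3155
  t45: +1.4037
  t46: -0.0213
  t47: +1.7340
  t48: +6.7875
  t49: +1.7377
  t50: +0.0720
  t51: +1.0074
  t52: +0.4537
  t53: +0.4419
  t54: +1.2813
Σ = +47.2784 → |volume| = 47.28

Directed edges: 162 total, each appears once with its reverse present → watertight.

47.28 WATERTIGHT


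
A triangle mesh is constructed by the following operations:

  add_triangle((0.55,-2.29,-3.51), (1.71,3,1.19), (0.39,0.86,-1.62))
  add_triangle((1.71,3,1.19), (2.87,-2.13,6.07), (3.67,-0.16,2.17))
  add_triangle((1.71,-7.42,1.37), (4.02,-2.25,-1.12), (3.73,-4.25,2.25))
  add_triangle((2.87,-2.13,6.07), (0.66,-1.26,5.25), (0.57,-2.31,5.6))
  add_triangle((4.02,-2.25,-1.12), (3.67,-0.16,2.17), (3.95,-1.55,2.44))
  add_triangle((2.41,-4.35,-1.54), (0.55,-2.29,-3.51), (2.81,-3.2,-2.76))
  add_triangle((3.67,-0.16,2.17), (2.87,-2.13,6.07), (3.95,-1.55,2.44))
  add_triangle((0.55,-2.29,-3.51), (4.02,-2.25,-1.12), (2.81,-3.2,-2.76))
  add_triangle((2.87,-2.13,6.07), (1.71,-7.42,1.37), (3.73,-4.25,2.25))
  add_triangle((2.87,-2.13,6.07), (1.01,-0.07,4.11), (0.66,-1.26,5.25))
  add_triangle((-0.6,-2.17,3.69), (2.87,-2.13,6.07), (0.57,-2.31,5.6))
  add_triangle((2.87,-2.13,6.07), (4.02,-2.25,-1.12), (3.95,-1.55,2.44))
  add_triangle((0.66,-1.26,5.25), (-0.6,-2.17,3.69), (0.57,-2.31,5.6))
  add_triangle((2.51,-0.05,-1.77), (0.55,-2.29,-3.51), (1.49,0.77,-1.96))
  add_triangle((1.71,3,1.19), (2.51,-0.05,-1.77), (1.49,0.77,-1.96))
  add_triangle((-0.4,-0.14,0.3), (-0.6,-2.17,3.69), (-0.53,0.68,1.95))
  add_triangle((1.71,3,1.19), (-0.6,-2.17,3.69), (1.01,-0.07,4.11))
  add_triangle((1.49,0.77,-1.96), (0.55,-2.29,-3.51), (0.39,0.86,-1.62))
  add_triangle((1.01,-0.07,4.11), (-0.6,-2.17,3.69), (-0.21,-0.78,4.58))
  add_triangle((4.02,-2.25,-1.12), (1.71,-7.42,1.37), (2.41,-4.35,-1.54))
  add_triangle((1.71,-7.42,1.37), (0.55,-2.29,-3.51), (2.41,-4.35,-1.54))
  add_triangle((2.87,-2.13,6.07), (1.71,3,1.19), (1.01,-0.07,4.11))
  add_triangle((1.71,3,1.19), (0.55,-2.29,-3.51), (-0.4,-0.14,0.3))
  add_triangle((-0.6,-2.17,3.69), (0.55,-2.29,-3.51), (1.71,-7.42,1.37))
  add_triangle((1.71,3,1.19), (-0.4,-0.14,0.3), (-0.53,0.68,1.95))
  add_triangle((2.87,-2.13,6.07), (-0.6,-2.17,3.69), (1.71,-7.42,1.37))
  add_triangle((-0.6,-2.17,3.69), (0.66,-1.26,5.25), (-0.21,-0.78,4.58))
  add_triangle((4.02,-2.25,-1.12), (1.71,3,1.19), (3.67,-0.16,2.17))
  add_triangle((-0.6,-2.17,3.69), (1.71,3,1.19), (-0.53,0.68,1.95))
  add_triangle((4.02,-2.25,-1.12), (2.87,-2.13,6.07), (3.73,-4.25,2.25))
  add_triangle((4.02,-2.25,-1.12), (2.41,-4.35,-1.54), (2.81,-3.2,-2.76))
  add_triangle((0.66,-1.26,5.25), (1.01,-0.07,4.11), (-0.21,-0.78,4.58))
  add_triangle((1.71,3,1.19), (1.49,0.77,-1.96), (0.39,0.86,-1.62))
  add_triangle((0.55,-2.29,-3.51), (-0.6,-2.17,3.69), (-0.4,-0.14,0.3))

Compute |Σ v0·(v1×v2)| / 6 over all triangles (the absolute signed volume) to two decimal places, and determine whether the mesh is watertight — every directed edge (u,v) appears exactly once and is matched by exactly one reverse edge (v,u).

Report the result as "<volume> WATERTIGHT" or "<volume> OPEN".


Per-triangle v0·(v1×v2)/6:
  t1: -1.9496
  t2: +8.4433
  t3: +11.5677
  t4: +1.8598
  t5: +3.0796
  t6: +2.8775
  t7: +3.5573
  t8: +1.0340
  t9: +14.9983
  t10: +1.9800
  t11: +1.0214
  t12: +4.2837
  t13: +0.7487
  t14: +1.9114
  t15: +1.9556
  t16: +0.3898
  t17: +1.0713
  t18: +1.1633
  t19: -1.2031
  t20: +7.4737
  t21: +6.7811
  t22: +4.8195
  t23: +0.0867
  t24: +5.2599
  t25: +0.1059
  t26: +17.4007
  t27: +1.1802
  t28: +6.3493
  t29: +2.6230
  t30: +8.7983
  t31: +3.0285
  t32: +0.7679
  t33: +1.1442
  t34: +0.9410
Σ = +125.5498 → |volume| = 125.55

Directed edges: 102 total; 4 unmatched, e.g. (0.55,-2.29,-3.51)→(4.02,-2.25,-1.12) → open.

125.55 OPEN


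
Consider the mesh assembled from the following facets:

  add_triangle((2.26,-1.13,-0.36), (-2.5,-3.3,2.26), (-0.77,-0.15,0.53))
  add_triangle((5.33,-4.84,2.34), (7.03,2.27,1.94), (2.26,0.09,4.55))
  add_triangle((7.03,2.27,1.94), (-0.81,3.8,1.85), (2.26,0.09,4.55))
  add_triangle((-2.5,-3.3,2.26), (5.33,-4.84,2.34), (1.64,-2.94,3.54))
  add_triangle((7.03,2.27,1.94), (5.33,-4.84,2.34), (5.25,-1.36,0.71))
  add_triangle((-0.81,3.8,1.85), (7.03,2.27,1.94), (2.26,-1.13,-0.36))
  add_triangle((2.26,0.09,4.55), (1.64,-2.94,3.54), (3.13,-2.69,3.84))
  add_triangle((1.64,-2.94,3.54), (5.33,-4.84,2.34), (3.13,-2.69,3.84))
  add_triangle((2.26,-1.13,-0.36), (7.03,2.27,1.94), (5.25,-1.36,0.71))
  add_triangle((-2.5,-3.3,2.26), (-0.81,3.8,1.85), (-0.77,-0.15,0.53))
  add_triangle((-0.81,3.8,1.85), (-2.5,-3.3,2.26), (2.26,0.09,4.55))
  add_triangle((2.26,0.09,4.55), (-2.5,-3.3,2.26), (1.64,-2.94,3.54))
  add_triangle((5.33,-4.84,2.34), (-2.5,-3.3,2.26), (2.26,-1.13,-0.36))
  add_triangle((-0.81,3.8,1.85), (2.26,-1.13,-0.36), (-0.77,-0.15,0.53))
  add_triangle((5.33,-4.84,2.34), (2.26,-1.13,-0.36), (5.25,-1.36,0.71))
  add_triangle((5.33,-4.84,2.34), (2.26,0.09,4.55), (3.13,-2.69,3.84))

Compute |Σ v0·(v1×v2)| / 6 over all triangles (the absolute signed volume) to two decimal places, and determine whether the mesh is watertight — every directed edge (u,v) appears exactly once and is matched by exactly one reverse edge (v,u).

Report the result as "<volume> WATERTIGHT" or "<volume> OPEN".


110.04 WATERTIGHT

Per-triangle v0·(v1×v2)/6:
  t1: -0.3229
  t2: +29.5317
  t3: +20.2388
  t4: +9.6267
  t5: +8.7906
  t6: +0.1628
  t7: +3.0390
  t8: +3.5593
  t9: +1.9114
  t10: +0.7405
  t11: +14.7236
  t12: +7.9687
  t13: +3.9402
  t14: -0.8677
  t15: +2.7863
  t16: +4.2114
Σ = +110.0405 → |volume| = 110.04

Directed edges: 48 total, each appears once with its reverse present → watertight.


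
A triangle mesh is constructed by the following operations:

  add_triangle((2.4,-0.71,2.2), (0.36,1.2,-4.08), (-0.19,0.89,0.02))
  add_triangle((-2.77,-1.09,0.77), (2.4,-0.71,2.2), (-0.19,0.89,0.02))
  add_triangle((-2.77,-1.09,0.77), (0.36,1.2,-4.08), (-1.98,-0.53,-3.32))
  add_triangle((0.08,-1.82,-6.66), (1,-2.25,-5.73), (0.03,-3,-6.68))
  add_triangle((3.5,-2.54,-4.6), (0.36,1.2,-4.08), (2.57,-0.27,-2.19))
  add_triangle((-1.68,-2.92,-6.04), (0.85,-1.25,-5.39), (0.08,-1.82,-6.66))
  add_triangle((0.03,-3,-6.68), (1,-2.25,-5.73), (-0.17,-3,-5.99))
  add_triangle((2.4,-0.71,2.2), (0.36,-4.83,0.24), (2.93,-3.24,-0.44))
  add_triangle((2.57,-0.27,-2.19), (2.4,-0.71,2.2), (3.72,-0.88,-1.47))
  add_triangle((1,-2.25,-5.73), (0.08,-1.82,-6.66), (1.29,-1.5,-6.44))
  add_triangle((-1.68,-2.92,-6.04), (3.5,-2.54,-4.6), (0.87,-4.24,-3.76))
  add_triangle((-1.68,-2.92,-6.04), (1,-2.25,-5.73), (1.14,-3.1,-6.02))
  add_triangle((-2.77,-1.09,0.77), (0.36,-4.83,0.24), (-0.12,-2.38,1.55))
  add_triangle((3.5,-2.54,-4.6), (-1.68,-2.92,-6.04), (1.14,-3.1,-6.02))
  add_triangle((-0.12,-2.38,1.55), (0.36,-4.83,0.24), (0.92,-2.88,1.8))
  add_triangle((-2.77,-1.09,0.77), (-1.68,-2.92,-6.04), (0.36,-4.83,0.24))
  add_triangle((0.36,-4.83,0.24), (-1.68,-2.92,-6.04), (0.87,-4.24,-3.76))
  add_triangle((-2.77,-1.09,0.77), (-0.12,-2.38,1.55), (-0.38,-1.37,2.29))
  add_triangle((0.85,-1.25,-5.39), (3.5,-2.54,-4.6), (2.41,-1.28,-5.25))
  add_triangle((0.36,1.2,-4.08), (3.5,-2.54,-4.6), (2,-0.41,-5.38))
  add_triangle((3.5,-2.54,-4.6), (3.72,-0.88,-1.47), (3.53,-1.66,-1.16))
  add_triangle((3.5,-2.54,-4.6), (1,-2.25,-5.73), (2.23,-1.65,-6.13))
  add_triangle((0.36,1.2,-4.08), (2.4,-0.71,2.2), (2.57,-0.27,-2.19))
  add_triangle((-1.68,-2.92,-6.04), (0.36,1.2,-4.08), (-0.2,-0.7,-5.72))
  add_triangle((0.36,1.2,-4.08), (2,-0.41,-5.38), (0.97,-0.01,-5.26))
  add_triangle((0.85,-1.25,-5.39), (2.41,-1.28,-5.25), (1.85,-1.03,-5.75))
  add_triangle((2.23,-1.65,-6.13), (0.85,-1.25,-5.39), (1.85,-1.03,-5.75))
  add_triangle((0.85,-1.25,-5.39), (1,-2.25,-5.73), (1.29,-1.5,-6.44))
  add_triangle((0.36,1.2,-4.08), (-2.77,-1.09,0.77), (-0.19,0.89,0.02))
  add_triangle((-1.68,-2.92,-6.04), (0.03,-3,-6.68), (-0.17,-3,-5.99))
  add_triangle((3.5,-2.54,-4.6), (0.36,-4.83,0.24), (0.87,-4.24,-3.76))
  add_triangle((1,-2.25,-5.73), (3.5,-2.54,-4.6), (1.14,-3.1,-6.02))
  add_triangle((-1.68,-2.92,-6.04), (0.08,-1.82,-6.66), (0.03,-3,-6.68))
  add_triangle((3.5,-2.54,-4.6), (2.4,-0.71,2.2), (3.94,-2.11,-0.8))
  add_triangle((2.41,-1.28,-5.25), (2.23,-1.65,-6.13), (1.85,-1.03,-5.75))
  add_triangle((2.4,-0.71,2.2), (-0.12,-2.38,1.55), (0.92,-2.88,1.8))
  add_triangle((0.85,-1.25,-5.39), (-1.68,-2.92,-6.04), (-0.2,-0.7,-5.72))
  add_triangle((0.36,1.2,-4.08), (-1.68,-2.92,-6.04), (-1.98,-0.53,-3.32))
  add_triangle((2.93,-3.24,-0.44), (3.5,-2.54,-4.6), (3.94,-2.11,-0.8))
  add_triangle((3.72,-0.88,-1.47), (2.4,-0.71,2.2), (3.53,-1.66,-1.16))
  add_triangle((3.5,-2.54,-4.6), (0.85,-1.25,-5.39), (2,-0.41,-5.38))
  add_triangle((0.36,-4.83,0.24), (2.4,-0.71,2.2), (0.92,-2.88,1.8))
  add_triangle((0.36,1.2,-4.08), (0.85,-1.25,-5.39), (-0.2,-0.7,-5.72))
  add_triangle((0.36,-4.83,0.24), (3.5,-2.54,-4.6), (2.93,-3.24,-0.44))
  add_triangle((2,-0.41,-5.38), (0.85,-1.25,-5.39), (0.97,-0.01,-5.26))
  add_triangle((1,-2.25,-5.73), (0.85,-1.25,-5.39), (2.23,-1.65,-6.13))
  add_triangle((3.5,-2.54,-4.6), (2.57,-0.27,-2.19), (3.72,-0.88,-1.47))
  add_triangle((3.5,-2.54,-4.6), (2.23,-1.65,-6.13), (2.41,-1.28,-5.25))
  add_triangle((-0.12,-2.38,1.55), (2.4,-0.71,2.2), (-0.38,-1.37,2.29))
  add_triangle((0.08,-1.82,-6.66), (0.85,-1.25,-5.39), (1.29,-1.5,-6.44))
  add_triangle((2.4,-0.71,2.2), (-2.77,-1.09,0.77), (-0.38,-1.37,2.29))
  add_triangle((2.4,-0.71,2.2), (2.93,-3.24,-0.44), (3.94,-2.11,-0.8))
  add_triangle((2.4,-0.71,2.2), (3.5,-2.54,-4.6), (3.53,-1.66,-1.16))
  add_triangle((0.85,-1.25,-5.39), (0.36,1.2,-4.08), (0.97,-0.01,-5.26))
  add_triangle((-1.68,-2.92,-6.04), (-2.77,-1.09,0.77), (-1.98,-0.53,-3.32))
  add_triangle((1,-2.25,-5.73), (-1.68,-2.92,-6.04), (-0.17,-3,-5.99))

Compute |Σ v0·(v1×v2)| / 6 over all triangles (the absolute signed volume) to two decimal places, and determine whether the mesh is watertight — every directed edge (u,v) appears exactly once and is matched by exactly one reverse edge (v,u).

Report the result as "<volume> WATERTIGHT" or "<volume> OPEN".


Per-triangle v0·(v1×v2)/6:
  t1: +1.5723
  t2: +1.2520
  t3: +1.4333
  t4: +1.2522
  t5: +4.3685
  t6: -0.6728
  t7: +0.2652
  t8: +5.8205
  t9: +0.5561
  t10: +1.1895
  t11: +11.0445
  t12: +1.9689
  t13: +3.1148
  t14: -0.0168
  t15: +1.2096
  t16: +15.2899
  t17: +8.8239
  t18: +1.4979
  t19: -1.9381
  t20: +0.1542
  t21: +1.8947
  t22: +2.7630
  t23: +1.5108
  t24: +1.3344
  t25: +0.9296
  t26: -0.4843
  t27: +0.5379
  t28: -0.2265
  t29: +1.7566
  t30: +0.5435
  t31: +8.4746
  t32: +1.8335
  t33: +2.2141
  t34: +0.2946
  t35: +0.2974
  t36: +0.8073
  t37: +2.9857
  t38: +4.9919
  t39: +4.3352
  t40: +1.5896
  t41: +3.6120
  t42: +1.9014
  t43: +1.9652
  t44: +8.6270
  t45: +1.1459
  t46: +1.0256
  t47: +1.9207
  t48: +0.9136
  t49: +1.5648
  t50: +0.0736
  t51: -0.0529
  t52: +3.0071
  t53: +0.7225
  t54: +0.5789
  t55: +4.7847
  t56: -1.0554
Σ = +127.3040 → |volume| = 127.30

Directed edges: 168 total, each appears once with its reverse present → watertight.

127.30 WATERTIGHT


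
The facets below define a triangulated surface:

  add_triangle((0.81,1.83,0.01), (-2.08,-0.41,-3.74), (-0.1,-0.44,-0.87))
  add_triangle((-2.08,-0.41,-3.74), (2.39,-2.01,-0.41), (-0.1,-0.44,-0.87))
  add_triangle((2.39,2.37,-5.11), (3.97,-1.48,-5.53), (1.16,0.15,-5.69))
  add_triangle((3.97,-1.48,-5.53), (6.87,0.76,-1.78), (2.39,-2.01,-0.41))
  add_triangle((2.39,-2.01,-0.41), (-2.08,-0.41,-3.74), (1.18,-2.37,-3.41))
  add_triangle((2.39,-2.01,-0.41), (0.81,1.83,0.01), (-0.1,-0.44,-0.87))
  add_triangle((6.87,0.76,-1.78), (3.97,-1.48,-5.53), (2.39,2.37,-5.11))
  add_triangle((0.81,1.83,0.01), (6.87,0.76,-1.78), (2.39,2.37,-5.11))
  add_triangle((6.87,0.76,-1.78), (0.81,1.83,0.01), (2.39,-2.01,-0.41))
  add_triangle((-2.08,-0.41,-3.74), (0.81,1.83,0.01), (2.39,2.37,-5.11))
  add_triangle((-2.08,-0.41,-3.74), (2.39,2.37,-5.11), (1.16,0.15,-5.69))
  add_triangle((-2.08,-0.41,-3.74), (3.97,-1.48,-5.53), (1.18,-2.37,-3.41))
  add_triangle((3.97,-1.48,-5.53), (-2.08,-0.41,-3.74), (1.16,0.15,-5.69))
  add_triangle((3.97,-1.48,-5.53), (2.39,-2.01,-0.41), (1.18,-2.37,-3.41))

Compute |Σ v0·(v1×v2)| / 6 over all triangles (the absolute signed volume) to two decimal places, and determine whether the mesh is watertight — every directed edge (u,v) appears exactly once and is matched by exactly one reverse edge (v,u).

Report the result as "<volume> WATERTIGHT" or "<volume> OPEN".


78.36 WATERTIGHT

Per-triangle v0·(v1×v2)/6:
  t1: -0.6104
  t2: +0.0922
  t3: +8.1045
  t4: +12.1822
  t5: +0.5108
  t6: -0.8563
  t7: +20.7207
  t8: +9.4790
  t9: +0.9895
  t10: +4.4952
  t11: +5.3752
  t12: +7.0910
  t13: +5.7535
  t14: +5.0358
Σ = +78.3630 → |volume| = 78.36

Directed edges: 42 total, each appears once with its reverse present → watertight.


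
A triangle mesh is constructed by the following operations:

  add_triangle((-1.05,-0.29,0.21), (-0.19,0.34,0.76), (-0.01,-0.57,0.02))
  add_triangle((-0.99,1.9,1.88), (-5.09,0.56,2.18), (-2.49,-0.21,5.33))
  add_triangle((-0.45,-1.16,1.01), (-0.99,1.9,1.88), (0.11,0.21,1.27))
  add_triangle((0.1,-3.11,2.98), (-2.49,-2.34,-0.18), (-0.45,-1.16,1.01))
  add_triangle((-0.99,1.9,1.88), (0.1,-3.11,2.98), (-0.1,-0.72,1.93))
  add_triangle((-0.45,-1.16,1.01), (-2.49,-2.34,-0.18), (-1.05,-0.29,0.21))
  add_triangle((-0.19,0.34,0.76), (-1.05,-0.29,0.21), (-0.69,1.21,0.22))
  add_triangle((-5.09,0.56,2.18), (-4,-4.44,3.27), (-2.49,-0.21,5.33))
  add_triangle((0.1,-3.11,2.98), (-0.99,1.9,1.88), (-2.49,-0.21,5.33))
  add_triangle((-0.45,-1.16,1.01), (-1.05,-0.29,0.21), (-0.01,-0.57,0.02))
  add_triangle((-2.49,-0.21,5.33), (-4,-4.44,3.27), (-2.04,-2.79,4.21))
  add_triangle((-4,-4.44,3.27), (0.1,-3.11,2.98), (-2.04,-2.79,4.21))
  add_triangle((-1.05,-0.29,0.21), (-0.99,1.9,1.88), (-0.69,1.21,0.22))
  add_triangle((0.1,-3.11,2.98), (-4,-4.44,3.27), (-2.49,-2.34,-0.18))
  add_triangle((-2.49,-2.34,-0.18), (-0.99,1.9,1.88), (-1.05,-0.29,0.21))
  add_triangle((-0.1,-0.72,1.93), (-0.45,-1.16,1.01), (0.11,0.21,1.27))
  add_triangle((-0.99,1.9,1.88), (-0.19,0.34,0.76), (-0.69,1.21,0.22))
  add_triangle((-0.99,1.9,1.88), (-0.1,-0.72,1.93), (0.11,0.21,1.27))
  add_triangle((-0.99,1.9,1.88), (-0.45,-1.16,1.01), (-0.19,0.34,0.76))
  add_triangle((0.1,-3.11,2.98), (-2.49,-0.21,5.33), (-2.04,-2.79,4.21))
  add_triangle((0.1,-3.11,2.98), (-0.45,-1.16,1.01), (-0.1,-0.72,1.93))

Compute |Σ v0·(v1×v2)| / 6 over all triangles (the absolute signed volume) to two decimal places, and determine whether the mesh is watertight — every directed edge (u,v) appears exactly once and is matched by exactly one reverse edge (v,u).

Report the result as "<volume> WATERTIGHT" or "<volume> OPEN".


43.39 OPEN

Per-triangle v0·(v1×v2)/6:
  t1: -0.0729
  t2: +7.0759
  t3: -0.5046
  t4: -0.4768
  t5: +0.3609
  t6: -0.3889
  t7: -0.1713
  t8: +17.0117
  t9: +2.3197
  t10: +0.0881
  t11: +5.4829
  t12: +4.3863
  t13: +0.3811
  t14: +3.8923
  t15: +0.2285
  t16: -0.0432
  t17: -0.0120
  t18: +0.3434
  t19: +0.1327
  t20: +3.6730
  t21: -0.3197
Σ = +43.3870 → |volume| = 43.39

Directed edges: 63 total; 7 unmatched, e.g. (-0.19,0.34,0.76)→(-0.01,-0.57,0.02) → open.


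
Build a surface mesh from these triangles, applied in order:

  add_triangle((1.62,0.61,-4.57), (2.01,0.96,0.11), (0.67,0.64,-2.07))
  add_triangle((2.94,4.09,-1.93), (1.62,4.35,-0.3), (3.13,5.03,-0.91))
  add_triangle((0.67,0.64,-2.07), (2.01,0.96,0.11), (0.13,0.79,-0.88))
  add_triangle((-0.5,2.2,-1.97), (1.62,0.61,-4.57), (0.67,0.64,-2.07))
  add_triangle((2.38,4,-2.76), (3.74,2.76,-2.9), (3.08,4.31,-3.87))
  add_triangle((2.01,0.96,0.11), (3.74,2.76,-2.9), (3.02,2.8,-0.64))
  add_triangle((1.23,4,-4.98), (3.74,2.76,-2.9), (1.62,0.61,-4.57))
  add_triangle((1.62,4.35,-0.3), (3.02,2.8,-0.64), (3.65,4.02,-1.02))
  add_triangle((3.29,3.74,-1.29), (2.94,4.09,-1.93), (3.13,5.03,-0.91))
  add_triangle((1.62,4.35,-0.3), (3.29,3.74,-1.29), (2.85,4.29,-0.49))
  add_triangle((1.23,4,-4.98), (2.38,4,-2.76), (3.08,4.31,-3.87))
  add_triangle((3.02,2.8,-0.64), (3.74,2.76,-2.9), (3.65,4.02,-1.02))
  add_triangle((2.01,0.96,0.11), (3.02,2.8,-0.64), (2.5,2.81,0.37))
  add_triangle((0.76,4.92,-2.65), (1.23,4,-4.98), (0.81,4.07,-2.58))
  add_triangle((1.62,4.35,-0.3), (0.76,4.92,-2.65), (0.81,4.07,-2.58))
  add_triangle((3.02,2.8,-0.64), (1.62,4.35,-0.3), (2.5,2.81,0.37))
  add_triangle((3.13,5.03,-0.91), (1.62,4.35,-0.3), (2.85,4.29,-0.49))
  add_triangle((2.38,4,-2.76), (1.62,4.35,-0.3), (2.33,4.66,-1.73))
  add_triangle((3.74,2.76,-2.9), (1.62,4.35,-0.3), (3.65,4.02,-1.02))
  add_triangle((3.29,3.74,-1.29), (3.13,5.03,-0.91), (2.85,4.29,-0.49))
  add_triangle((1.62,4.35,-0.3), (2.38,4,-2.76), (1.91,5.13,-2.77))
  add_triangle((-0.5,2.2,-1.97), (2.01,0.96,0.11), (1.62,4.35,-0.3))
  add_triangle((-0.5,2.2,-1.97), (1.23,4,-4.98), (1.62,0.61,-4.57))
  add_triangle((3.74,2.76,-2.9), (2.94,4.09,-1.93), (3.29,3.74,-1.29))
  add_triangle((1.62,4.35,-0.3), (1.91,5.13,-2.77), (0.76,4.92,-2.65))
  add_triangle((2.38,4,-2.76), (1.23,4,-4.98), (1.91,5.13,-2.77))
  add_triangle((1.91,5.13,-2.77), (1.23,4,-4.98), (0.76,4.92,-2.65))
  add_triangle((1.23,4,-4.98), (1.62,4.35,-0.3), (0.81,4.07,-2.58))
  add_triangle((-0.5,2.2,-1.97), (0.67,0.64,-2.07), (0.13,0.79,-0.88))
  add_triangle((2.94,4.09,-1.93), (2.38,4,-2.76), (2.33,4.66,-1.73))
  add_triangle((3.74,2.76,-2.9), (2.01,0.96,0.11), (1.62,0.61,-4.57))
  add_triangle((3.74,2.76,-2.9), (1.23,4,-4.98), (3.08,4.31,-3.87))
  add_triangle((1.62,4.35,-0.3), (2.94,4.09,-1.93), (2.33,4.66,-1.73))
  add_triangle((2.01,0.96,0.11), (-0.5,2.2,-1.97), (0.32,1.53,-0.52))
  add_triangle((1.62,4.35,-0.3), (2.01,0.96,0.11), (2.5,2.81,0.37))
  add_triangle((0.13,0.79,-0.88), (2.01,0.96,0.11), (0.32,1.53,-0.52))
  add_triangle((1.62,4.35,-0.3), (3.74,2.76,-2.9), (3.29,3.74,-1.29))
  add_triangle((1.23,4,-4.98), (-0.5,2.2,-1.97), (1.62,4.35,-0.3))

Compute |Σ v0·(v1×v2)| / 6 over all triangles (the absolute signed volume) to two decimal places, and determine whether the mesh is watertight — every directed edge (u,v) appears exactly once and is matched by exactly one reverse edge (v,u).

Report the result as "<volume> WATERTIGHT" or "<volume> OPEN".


32.09 OPEN

Per-triangle v0·(v1×v2)/6:
  t1: -0.6150
  t2: +0.9231
  t3: -0.4186
  t4: -0.2379
  t5: +0.9110
  t6: +1.1493
  t7: +7.8570
  t8: +0.3672
  t9: +0.7574
  t10: -0.6700
  t11: +1.4500
  t12: +0.7623
  t13: +0.5420
  t14: -0.2254
  t15: -0.6052
  t16: +1.2791
  t17: +0.3344
  t18: +0.1615
  t19: +2.7689
  t20: +0.3237
  t21: +1.5605
  t22: -2.0098
  t23: +2.2544
  t24: +1.2236
  t25: +1.8776
  t26: +2.2808
  t27: +2.5859
  t28: -1.9740
  t29: -0.1183
  t30: +0.7648
  t31: +1.6899
  t32: +2.2563
  t33: +0.7366
  t34: +0.4571
  t35: -0.4898
  t36: -0.2782
  t37: -1.6976
  t38: +4.1572
Σ = +32.0917 → |volume| = 32.09

Directed edges: 114 total; 6 unmatched, e.g. (2.38,4,-2.76)→(3.74,2.76,-2.9) → open.


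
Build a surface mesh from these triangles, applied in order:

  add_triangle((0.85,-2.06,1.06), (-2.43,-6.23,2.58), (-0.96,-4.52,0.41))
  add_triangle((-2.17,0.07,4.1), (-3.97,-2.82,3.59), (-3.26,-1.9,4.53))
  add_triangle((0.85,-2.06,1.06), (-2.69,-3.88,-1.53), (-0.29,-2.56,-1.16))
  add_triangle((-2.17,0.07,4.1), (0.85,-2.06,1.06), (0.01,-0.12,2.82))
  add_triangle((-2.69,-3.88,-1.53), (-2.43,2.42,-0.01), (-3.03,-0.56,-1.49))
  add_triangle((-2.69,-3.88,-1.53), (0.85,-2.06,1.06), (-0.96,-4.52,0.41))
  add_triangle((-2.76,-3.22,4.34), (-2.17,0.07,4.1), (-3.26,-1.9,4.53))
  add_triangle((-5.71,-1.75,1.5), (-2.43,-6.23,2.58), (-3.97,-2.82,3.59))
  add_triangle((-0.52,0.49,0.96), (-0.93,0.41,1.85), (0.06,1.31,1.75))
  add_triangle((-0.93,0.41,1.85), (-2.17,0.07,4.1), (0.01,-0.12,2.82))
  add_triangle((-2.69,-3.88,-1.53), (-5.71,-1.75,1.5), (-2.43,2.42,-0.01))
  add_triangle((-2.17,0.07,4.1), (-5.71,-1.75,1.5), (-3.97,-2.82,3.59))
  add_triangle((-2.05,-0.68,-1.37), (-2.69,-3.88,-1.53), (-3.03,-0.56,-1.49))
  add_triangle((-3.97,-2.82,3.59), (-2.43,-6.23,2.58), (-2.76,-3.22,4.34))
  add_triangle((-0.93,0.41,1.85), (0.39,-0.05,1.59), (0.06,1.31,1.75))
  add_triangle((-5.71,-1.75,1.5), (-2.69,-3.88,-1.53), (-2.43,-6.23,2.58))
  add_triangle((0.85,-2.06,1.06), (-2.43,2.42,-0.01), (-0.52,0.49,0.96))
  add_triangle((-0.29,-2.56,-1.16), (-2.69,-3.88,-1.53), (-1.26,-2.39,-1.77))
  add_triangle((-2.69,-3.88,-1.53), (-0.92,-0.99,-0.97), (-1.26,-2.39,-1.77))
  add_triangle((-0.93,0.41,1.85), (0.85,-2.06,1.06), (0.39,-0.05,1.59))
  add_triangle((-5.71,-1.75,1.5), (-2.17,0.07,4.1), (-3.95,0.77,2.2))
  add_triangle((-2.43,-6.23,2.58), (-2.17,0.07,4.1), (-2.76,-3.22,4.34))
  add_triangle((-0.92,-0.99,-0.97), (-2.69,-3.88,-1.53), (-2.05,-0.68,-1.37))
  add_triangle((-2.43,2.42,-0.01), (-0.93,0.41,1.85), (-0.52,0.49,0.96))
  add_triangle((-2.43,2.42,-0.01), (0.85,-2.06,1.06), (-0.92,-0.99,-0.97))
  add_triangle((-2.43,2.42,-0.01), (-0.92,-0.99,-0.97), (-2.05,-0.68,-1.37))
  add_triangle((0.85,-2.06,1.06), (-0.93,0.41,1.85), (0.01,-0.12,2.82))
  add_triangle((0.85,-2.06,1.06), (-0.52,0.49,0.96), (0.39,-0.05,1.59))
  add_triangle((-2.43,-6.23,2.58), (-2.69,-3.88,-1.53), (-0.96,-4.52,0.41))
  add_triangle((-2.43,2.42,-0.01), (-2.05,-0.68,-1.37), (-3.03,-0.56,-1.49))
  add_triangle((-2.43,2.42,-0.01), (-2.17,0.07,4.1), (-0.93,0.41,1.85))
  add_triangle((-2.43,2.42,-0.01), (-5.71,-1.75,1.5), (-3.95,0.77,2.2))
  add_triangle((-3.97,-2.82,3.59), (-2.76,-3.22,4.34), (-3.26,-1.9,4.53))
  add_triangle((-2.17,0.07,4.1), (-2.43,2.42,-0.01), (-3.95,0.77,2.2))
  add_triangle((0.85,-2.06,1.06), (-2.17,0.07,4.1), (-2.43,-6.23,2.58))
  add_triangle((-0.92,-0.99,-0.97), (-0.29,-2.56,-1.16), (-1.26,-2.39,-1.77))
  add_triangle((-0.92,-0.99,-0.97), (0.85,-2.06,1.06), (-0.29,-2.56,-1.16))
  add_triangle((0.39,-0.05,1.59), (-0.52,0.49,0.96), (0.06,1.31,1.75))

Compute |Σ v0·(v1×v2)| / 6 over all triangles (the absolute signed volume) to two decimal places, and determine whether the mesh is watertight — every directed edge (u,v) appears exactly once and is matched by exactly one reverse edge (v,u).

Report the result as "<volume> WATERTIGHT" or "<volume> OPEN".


Per-triangle v0·(v1×v2)/6:
  t1: +2.6823
  t2: +1.0989
  t3: +2.0195
  t4: +1.9715
  t5: +1.7241
  t6: +0.5980
  t7: +1.3157
  t8: +10.3336
  t9: +0.0910
  t10: +0.3942
  t11: +8.6217
  t12: +7.1677
  t13: +0.5868
  t14: +5.1770
  t15: +0.4547
  t16: +17.3217
  t17: -0.4609
  t18: +0.7560
  t19: +0.2738
  t20: +0.6700
  t21: +5.8404
  t22: -0.4112
  t23: +0.4252
  t24: +0.1802
  t25: -1.2905
  t26: +0.0138
  t27: -0.6925
  t28: -0.3244
  t29: +4.4014
  t30: +0.3442
  t31: +0.7110
  t32: +4.7228
  t33: +1.8256
  t34: +3.3879
  t35: +7.5610
  t36: -0.0167
  t37: -0.4461
  t38: -0.2224
Σ = +88.8070 → |volume| = 88.81

Directed edges: 114 total, each appears once with its reverse present → watertight.

88.81 WATERTIGHT


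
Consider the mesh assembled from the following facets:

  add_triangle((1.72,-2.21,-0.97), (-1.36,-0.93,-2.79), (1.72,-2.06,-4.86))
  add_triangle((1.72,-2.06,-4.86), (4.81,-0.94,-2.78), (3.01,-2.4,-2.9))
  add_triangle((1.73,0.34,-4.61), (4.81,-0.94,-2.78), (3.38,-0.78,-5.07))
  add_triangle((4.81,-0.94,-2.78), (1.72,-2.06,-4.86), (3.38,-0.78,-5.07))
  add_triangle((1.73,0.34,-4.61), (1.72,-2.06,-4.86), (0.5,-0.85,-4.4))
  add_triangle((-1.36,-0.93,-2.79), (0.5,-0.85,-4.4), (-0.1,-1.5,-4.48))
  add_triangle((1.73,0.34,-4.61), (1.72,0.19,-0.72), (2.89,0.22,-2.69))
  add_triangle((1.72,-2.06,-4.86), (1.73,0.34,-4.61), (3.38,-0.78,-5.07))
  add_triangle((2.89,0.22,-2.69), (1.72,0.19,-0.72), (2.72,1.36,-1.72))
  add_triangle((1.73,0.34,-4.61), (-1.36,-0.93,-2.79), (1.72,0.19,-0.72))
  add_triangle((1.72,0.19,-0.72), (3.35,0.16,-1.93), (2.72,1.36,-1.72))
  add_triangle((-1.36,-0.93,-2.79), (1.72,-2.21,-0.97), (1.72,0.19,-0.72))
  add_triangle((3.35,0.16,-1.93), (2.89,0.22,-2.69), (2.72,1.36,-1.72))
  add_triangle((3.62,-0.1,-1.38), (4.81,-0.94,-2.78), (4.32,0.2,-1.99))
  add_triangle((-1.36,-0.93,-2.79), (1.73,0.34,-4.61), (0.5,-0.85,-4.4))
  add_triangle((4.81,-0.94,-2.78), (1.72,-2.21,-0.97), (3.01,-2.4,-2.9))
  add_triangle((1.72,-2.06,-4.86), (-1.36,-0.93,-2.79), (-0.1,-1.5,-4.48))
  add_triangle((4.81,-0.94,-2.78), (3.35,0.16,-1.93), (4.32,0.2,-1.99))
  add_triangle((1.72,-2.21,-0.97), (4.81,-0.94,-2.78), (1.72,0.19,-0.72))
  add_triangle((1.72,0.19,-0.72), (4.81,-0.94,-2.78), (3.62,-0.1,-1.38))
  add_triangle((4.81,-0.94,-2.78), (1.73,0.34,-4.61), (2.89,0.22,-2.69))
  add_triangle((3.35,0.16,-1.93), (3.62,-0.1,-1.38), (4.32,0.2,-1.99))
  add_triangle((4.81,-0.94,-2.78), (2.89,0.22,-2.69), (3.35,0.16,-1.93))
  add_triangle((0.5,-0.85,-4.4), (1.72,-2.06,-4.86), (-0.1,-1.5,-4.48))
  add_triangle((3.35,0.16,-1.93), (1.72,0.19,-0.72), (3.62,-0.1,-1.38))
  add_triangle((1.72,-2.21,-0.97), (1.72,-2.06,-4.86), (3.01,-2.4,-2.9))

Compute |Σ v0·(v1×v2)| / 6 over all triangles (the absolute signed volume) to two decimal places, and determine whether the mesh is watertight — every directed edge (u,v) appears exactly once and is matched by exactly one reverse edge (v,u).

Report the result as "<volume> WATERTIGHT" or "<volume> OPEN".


25.26 WATERTIGHT

Per-triangle v0·(v1×v2)/6:
  t1: +3.1387
  t2: +4.0114
  t3: +2.0399
  t4: +3.9367
  t5: +2.0454
  t6: +0.6057
  t7: +0.1737
  t8: +2.8373
  t9: -0.4661
  t10: -1.0120
  t11: +0.1953
  t12: -2.2553
  t13: +0.6970
  t14: +0.3494
  t15: +1.1675
  t16: +1.7781
  t17: +0.4137
  t18: +0.3258
  t19: +0.4219
  t20: -0.1669
  t21: +1.7169
  t22: -0.0735
  t23: +0.6698
  t24: +1.0442
  t25: +0.0838
  t26: +1.5848
Σ = +25.2630 → |volume| = 25.26

Directed edges: 78 total, each appears once with its reverse present → watertight.


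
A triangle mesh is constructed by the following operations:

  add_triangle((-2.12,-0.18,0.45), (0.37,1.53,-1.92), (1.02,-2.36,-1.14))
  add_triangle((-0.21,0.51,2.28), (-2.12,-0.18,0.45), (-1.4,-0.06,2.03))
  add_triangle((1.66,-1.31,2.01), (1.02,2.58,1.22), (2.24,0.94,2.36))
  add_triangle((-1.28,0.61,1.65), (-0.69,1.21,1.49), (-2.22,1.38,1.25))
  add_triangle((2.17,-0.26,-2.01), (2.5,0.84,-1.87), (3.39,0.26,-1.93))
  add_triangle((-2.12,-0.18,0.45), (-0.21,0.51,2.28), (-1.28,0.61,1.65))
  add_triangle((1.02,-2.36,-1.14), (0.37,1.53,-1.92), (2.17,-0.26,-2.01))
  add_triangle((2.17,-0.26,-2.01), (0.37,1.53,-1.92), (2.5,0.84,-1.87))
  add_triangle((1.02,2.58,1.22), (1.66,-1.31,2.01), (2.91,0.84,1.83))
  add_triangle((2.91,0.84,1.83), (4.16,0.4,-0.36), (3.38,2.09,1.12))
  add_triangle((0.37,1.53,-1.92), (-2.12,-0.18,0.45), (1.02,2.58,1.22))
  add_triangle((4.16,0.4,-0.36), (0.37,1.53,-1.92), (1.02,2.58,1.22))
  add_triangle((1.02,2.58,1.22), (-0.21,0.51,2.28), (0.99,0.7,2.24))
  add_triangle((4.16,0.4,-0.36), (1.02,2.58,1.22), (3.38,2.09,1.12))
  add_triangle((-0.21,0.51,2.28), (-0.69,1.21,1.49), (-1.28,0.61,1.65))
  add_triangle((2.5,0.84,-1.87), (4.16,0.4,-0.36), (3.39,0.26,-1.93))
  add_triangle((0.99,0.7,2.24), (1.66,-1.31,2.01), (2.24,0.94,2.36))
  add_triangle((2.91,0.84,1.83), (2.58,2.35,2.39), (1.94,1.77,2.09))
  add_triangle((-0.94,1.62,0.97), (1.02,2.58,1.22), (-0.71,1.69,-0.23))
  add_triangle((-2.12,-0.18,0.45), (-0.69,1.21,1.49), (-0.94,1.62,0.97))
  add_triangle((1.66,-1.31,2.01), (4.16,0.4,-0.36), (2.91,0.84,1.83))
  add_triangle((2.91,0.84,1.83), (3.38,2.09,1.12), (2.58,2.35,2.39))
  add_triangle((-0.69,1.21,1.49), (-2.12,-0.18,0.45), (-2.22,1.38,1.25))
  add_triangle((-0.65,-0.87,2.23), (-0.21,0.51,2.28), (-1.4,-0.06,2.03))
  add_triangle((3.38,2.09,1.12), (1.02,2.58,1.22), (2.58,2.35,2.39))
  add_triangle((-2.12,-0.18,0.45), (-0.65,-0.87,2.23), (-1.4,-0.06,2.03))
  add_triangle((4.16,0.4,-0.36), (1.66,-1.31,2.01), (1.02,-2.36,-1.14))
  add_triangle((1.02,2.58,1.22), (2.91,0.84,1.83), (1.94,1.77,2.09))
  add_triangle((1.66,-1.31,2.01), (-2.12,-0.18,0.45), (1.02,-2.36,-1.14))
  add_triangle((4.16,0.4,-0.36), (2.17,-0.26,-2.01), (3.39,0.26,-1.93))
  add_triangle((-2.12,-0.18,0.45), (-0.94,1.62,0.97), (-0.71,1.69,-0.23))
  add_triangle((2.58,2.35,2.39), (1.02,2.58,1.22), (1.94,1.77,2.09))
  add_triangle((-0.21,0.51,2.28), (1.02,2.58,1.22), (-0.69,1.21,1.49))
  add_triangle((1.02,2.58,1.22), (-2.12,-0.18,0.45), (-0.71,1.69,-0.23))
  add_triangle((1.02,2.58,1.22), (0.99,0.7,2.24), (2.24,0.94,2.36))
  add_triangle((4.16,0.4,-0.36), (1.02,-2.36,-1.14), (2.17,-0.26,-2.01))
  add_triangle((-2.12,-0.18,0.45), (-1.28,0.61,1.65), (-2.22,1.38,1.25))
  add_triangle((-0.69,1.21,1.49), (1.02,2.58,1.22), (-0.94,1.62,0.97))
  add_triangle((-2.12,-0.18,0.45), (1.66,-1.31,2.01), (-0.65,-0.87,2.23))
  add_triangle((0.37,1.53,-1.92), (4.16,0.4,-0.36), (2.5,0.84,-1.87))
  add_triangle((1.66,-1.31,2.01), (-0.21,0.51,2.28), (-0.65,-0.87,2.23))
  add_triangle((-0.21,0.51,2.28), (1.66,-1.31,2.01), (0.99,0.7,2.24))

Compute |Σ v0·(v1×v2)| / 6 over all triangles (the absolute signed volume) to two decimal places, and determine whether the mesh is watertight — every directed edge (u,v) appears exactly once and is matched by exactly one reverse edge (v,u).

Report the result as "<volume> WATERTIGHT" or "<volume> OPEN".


Per-triangle v0·(v1×v2)/6:
  t1: +2.0809
  t2: +0.2767
  t3: -0.3186
  t4: +0.3442
  t5: +0.3913
  t6: +0.3106
  t7: +1.3877
  t8: +0.9038
  t9: +1.5729
  t10: +1.9990
  t11: +2.3830
  t12: +4.6044
  t13: +0.9632
  t14: +0.8297
  t15: +0.3252
  t16: +0.7560
  t17: +0.9244
  t18: +0.2269
  t19: +0.8203
  t20: +0.4616
  t21: +2.9577
  t22: +1.1977
  t23: -0.3955
  t24: +0.5441
  t25: +1.3107
  t26: +0.5424
  t27: +4.7420
  t28: -0.6249
  t29: +2.5156
  t30: +0.4485
  t31: +0.7051
  t32: +0.2076
  t33: +0.8619
  t34: -1.2238
  t35: +0.9462
  t36: +2.7638
  t37: +0.5661
  t38: +0.5213
  t39: +0.3924
  t40: +0.9285
  t41: +1.2570
  t42: +0.9394
Σ = +43.3470 → |volume| = 43.35

Directed edges: 126 total, each appears once with its reverse present → watertight.

43.35 WATERTIGHT


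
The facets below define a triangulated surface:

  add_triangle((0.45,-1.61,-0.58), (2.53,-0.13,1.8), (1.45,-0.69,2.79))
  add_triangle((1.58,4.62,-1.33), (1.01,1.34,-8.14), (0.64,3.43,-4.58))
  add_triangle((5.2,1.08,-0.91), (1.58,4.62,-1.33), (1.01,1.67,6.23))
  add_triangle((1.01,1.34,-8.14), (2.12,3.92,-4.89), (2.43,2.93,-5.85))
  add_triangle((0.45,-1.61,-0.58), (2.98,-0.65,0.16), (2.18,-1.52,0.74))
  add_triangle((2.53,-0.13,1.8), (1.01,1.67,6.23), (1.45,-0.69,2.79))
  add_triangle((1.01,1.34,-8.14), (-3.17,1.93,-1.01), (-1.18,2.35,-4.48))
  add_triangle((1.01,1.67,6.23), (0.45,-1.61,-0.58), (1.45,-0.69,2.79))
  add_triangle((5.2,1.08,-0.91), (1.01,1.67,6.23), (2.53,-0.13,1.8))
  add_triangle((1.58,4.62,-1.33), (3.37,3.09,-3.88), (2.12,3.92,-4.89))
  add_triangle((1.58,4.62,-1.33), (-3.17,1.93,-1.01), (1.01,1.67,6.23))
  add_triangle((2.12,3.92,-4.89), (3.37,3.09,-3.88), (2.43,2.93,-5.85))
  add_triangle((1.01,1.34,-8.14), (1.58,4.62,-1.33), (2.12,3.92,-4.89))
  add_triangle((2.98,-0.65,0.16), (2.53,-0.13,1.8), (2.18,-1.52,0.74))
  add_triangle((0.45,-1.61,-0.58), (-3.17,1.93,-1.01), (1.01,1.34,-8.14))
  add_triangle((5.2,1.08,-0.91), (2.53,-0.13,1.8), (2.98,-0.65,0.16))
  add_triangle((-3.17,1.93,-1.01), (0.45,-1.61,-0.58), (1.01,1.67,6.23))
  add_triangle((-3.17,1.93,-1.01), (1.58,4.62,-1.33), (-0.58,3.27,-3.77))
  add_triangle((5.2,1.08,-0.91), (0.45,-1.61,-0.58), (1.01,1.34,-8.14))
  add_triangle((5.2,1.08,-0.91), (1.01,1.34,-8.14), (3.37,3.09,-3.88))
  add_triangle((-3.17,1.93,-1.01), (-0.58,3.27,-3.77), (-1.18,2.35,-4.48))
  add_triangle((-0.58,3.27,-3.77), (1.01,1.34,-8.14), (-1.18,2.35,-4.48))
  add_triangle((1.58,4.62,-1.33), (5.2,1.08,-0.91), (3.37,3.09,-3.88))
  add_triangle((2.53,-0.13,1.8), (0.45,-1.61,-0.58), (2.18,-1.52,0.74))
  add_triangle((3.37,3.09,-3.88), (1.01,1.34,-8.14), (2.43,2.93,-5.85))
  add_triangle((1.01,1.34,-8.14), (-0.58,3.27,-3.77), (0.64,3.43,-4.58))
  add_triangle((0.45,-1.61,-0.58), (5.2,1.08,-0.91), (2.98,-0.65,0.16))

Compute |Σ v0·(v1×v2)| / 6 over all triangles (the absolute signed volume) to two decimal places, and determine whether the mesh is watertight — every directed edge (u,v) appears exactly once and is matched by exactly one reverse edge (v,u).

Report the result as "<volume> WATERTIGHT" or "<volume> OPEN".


Per-triangle v0·(v1×v2)/6:
  t1: +1.4102
  t2: +4.7088
  t3: +25.1638
  t4: +3.1636
  t5: +0.7812
  t6: +2.7071
  t7: +3.0554
  t8: +0.6946
  t9: +6.4777
  t10: +4.9053
  t11: +19.6374
  t12: +2.4223
  t13: +3.0556
  t14: +0.9938
  t15: +6.7200
  t16: +2.0793
  t17: +3.2971
  t18: +7.7478
  t19: +12.2474
  t20: +13.2722
  t21: +3.2342
  t22: +3.9472
  t23: +10.0562
  t24: +0.0082
  t25: +2.0410
  t26: +4.0617
  t27: +1.5574
Σ = +149.4464 → |volume| = 149.45

Directed edges: 81 total; 3 unmatched, e.g. (0.64,3.43,-4.58)→(1.58,4.62,-1.33) → open.

149.45 OPEN


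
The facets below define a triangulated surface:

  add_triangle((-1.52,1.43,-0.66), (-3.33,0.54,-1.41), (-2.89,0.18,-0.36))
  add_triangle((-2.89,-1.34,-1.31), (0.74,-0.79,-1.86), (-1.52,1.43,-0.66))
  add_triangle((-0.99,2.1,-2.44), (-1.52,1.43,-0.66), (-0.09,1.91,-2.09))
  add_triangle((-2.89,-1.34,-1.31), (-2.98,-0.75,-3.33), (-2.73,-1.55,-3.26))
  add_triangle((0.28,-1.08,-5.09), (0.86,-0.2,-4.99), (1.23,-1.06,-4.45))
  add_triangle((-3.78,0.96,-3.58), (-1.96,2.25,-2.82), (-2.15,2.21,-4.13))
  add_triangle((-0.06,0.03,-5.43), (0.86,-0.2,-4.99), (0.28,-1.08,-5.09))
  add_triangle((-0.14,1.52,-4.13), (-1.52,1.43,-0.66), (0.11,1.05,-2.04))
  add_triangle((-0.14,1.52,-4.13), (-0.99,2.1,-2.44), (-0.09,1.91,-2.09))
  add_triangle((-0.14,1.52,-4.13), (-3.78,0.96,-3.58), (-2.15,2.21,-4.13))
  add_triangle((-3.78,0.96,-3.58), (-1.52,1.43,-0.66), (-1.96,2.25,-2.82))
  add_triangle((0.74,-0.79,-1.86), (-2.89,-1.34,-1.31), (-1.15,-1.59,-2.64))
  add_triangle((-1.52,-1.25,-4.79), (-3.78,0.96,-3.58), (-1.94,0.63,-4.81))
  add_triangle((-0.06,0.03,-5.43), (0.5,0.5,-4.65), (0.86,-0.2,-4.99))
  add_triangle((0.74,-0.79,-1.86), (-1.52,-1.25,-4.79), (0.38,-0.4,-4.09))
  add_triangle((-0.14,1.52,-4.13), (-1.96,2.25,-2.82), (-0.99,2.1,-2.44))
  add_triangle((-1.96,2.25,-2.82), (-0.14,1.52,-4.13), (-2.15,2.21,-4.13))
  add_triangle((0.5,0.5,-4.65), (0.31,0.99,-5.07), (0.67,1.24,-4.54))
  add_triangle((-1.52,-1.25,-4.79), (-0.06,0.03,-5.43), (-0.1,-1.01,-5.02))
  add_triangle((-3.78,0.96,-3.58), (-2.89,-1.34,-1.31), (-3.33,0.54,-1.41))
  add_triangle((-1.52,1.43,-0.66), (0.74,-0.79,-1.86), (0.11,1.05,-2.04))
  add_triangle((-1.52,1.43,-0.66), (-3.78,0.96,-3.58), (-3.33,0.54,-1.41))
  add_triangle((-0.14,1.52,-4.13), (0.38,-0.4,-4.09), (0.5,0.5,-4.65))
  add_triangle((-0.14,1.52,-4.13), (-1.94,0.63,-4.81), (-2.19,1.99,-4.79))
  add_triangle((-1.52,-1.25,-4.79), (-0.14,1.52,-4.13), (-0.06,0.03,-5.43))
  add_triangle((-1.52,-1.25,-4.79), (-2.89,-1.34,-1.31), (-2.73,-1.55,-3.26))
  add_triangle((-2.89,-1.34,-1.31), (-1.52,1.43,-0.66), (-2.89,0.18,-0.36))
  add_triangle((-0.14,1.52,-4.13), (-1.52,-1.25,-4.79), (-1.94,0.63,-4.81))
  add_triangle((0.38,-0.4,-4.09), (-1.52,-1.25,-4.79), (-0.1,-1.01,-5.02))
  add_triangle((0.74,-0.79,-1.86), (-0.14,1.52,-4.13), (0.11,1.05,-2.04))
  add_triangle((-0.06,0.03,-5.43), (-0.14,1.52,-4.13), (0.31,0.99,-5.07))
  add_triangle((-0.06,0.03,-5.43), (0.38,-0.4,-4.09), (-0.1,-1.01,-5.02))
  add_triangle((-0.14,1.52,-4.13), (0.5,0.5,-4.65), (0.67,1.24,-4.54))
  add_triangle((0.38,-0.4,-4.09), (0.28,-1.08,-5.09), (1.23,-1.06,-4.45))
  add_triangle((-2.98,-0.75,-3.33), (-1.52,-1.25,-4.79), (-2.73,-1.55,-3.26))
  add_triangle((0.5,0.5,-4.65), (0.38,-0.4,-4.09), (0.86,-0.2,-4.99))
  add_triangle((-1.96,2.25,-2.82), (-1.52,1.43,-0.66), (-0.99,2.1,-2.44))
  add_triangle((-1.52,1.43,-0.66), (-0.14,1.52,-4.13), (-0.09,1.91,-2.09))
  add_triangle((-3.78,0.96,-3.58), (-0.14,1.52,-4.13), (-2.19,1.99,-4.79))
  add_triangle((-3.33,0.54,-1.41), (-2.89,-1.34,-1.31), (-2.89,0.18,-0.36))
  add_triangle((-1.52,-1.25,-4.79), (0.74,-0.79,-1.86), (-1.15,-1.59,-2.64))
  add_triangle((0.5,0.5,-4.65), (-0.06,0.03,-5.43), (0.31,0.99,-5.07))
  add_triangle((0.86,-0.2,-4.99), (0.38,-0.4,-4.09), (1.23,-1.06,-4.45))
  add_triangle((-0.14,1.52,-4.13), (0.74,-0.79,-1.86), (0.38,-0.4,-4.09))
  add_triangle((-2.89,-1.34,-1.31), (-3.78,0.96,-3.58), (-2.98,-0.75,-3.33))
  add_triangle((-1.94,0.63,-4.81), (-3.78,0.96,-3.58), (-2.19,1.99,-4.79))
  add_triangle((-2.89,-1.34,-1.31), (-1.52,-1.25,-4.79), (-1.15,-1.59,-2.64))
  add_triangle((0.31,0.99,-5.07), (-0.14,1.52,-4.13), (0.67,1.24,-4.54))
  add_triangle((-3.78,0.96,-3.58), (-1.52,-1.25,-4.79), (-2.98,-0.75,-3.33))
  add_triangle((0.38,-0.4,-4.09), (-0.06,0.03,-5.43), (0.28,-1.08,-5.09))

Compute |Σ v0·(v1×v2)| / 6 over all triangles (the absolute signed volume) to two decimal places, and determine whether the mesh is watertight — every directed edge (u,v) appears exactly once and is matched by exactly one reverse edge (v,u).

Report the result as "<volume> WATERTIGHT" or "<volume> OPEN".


Per-triangle v0·(v1×v2)/6:
  t1: +0.5647
  t2: -2.2416
  t3: +0.3223
  t4: +0.8863
  t5: +0.7753
  t6: +1.3010
  t7: +0.8485
  t8: +0.4548
  t9: +0.6966
  t10: +2.2324
  t11: +1.4944
  t12: +0.0389
  t13: +3.3537
  t14: +0.5064
  t15: +1.1167
  t16: +0.7856
  t17: +0.7915
  t18: +0.1997
  t19: +1.3264
  t20: +2.0036
  t21: -0.6870
  t22: +1.2970
  t23: -0.4300
  t24: +1.8692
  t25: +2.0968
  t26: -0.0302
  t27: -0.9556
  t28: +2.6196
  t29: -0.3935
  t30: +0.3472
  t31: +0.5781
  t32: +0.4164
  t33: -0.4919
  t34: -0.4062
  t35: +1.2348
  t36: -0.2446
  t37: +0.3761
  t38: -1.1604
  t39: -1.0710
  t40: +0.8808
  t41: +1.0328
  t42: +0.3229
  t43: -0.3291
  t44: +0.5268
  t45: +2.0181
  t46: +2.4503
  t47: +1.5311
  t48: +0.3538
  t49: +2.6573
  t50: -0.2978
Σ = +33.5689 → |volume| = 33.57

Directed edges: 150 total, each appears once with its reverse present → watertight.

33.57 WATERTIGHT
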